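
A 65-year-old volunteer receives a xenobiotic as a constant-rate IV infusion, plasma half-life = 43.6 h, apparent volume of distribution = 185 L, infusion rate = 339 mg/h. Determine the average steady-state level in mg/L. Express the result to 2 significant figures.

120 mg/L

k = ln2 / t½ = 0.693147 / 43.6 = 0.01590 h⁻¹
CL = k × Vd = 0.01590 × 185 = 2.942 L/h
At steady state Css = R₀ / CL = 339 / 2.942 = 115.2 mg/L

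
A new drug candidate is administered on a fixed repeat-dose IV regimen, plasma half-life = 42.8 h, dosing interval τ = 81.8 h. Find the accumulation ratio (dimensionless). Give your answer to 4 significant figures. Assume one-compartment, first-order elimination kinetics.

1.362

k = ln2 / t½ = 0.693147 / 42.8 = 0.01620 h⁻¹
e^(−kτ) = e^(−0.01620 × 81.8) = 0.2658
Accumulation ratio R = 1 / (1 − e^(−kτ)) = 1 / (1 − 0.2658) = 1.362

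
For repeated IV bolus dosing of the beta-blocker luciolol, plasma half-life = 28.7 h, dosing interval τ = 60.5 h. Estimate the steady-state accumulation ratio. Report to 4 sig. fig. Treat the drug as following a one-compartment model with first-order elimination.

1.302

k = ln2 / t½ = 0.693147 / 28.7 = 0.02415 h⁻¹
e^(−kτ) = e^(−0.02415 × 60.5) = 0.2320
Accumulation ratio R = 1 / (1 − e^(−kτ)) = 1 / (1 − 0.2320) = 1.302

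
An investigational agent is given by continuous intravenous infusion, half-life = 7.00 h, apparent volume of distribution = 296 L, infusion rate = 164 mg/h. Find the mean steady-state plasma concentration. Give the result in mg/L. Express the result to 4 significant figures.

k = ln2 / t½ = 0.693147 / 7.00 = 0.09902 h⁻¹
CL = k × Vd = 0.09902 × 296 = 29.31 L/h
At steady state Css = R₀ / CL = 164 / 29.31 = 5.595 mg/L

5.595 mg/L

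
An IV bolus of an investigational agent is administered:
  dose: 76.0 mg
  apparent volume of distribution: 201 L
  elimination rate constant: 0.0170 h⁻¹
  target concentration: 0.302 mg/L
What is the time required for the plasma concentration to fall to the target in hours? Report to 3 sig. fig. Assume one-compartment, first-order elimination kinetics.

C₀ = Dose / Vd = 76.00 / 201 = 0.3781 mg/L
t = ln(C₀ / C) / k = ln(0.3781 / 0.302) / 0.01700
  = ln(1.252) / 0.01700 = 0.2247 / 0.01700 = 13.22 h

13.2 h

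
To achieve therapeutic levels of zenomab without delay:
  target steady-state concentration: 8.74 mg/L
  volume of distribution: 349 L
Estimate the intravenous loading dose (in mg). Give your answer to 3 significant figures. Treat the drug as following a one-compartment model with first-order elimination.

3050 mg

LD = Css × Vd = 8.74 × 349 = 3050 mg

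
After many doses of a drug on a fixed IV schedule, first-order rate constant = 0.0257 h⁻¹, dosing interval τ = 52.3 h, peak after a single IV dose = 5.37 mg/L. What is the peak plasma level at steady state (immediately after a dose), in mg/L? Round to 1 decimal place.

e^(−kτ) = e^(−0.02570 × 52.3) = 0.2608
Accumulation ratio R = 1 / (1 − e^(−kτ)) = 1 / (1 − 0.2608) = 1.353
Steady-state peak = C₀ × R = 5.37 × 1.353 = 7.266 mg/L

7.3 mg/L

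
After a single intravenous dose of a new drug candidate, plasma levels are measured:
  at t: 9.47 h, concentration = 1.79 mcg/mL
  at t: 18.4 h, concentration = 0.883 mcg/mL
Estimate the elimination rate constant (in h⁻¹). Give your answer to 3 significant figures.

k = ln(C₁/C₂) / (t₂ − t₁) = ln(1.79/0.883) / (18.4 − 9.47)
  = 0.7066 / 8.930 = 0.07913 h⁻¹

0.0791 h⁻¹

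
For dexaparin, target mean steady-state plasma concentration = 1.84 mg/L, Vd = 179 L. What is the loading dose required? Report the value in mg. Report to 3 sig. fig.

329 mg

LD = Css × Vd = 1.84 × 179 = 329.4 mg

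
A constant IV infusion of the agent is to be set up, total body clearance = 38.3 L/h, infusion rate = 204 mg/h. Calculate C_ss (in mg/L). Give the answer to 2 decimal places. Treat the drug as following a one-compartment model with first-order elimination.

At steady state Css = R₀ / CL = 204 / 38.30 = 5.326 mg/L

5.33 mg/L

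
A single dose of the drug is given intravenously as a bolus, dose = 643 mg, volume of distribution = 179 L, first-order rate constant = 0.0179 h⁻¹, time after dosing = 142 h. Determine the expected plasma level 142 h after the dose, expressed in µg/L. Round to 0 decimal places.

C₀ = Dose / Vd = 643.0 / 179 = 3.592 mg/L
C = C₀ · e^(−k·t) = 3.592 × e^(−0.01790 × 142)
  = 3.592 × 0.07872 = 0.2828 mg/L
Convert: 0.2828 mg/L × 1000 = 282.8 µg/L

283 µg/L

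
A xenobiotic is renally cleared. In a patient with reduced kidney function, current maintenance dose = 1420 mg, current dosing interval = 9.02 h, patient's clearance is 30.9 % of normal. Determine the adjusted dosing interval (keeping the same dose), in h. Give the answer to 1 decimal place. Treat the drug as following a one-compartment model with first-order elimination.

29.2 h

To keep the same average steady-state level, dosing rate must scale with clearance.
CL ratio = 30.9 / 100 = 0.3090
New interval (same dose) = 9.02 / 0.3090 = 29.19 h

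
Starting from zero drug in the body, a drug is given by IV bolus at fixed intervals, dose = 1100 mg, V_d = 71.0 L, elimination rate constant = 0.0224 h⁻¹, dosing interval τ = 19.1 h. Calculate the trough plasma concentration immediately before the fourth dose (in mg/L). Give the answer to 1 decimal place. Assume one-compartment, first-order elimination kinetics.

21.0 mg/L

C₀ per dose = Dose / Vd = 1100 / 71.0 = 15.49 mg/L
Fraction remaining after one interval: r = e^(−kτ) = e^(−0.02240 × 19.1) = 0.6519
Before dose 4, 3 doses have been given (aged 1τ, 2τ, 3τ).
C_trough = C₀ × (r + r² + … + r^3) = C₀ × r(1−r^3)/(1−r)
        = 15.49 × 0.6519 × (1 − 0.2770) / (1 − 0.6519) = 20.97 mg/L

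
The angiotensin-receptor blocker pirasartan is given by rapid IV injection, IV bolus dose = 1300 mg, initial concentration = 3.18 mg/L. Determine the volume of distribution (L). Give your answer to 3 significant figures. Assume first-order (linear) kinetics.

Vd = Dose / C₀ = 1300 / 3.18 = 408.8 L

409 L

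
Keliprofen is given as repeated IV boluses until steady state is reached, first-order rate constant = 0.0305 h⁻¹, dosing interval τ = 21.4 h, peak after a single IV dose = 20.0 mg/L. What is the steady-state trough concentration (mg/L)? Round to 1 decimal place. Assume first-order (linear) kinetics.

e^(−kτ) = e^(−0.03050 × 21.4) = 0.5206
Accumulation ratio R = 1 / (1 − e^(−kτ)) = 1 / (1 − 0.5206) = 2.086
Steady-state trough = C₀ × R × e^(−kτ) = 20.0 × 2.086 × 0.5206 = 21.72 mg/L

21.7 mg/L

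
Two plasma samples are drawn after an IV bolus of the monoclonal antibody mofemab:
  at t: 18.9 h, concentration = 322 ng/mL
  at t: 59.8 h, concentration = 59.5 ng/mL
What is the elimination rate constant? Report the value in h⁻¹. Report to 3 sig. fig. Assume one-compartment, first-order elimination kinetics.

0.0413 h⁻¹

k = ln(C₁/C₂) / (t₂ − t₁) = ln(322/59.5) / (59.8 − 18.9)
  = 1.689 / 40.90 = 0.04130 h⁻¹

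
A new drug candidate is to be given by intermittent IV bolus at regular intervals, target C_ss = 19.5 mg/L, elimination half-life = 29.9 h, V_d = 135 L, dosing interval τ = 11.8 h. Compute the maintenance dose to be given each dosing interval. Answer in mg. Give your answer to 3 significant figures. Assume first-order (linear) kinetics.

720 mg

k = ln2 / t½ = 0.693147 / 29.9 = 0.02318 h⁻¹
CL = k × Vd = 0.02318 × 135 = 3.129 L/h
At steady state, Dose/τ = Css × CL.
Dose = Css × CL × τ = 19.5 × 3.129 × 11.8 = 720.0 mg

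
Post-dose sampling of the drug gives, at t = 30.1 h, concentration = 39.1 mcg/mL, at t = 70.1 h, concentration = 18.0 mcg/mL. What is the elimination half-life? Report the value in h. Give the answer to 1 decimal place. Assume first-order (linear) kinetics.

35.7 h

k = ln(C₁/C₂) / (t₂ − t₁) = ln(39.1/18.0) / (70.1 − 30.1)
  = 0.7758 / 40.00 = 0.01940 h⁻¹
t½ = ln2 / k = 0.693147 / 0.01940 = 35.73 h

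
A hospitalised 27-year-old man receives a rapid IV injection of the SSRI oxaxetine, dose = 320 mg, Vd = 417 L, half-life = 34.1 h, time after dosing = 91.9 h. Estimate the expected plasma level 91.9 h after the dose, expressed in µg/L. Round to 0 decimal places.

C₀ = Dose / Vd = 320.0 / 417 = 0.7674 mg/L
k = ln2 / t½ = 0.693147 / 34.1 = 0.02033 h⁻¹
C = C₀ · e^(−k·t) = 0.7674 × e^(−0.02033 × 91.9)
  = 0.7674 × 0.1544 = 0.1185 mg/L
Convert: 0.1185 mg/L × 1000 = 118.5 µg/L

119 µg/L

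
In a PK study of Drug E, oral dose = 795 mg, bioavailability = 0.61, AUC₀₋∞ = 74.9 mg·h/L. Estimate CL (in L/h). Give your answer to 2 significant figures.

6.5 L/h

CL = F·Dose / AUC = 0.61 × 795 / 74.9 = 6.475 L/h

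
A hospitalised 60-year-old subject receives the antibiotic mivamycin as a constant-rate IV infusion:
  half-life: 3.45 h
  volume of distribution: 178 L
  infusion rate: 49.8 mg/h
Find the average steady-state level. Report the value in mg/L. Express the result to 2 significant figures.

1.4 mg/L

k = ln2 / t½ = 0.693147 / 3.45 = 0.2009 h⁻¹
CL = k × Vd = 0.2009 × 178 = 35.76 L/h
At steady state Css = R₀ / CL = 49.8 / 35.76 = 1.393 mg/L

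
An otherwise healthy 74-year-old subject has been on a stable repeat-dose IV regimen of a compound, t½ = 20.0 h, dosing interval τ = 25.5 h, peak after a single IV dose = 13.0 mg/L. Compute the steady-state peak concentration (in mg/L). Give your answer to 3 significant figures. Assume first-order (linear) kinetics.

22.2 mg/L

k = ln2 / t½ = 0.693147 / 20.0 = 0.03466 h⁻¹
e^(−kτ) = e^(−0.03466 × 25.5) = 0.4132
Accumulation ratio R = 1 / (1 − e^(−kτ)) = 1 / (1 − 0.4132) = 1.704
Steady-state peak = C₀ × R = 13.0 × 1.704 = 22.15 mg/L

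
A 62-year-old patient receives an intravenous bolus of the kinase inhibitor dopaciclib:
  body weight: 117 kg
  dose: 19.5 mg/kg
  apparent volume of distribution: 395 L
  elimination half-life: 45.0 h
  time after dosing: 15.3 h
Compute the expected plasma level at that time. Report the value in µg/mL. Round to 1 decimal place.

Total dose = 19.5 × 117 = 2282 mg
C₀ = Dose / Vd = 2282 / 395 = 5.777 mg/L
k = ln2 / t½ = 0.693147 / 45.0 = 0.01540 h⁻¹
C = C₀ · e^(−k·t) = 5.777 × e^(−0.01540 × 15.3)
  = 5.777 × 0.7901 = 4.564 mg/L
(4.564 mg/L = 4.564 µg/mL)

4.6 µg/mL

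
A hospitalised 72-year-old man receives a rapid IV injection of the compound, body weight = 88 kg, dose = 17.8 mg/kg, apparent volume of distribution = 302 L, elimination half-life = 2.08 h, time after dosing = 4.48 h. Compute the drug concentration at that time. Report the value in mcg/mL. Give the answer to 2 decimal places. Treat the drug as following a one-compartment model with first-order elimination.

1.17 mcg/mL

Total dose = 17.8 × 88 = 1566 mg
C₀ = Dose / Vd = 1566 / 302 = 5.185 mg/L
k = ln2 / t½ = 0.693147 / 2.08 = 0.3332 h⁻¹
C = C₀ · e^(−k·t) = 5.185 × e^(−0.3332 × 4.48)
  = 5.185 × 0.2248 = 1.166 mg/L
(1.166 mg/L = 1.166 mcg/mL)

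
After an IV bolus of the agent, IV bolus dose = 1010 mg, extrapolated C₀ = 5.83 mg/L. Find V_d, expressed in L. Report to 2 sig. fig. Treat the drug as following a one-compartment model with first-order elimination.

Vd = Dose / C₀ = 1010 / 5.83 = 173.2 L

170 L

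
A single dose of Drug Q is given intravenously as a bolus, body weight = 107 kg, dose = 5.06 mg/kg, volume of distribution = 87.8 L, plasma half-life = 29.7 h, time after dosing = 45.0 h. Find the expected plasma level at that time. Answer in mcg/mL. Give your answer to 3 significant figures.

Total dose = 5.06 × 107 = 541.4 mg
C₀ = Dose / Vd = 541.4 / 87.8 = 6.166 mg/L
k = ln2 / t½ = 0.693147 / 29.7 = 0.02334 h⁻¹
C = C₀ · e^(−k·t) = 6.166 × e^(−0.02334 × 45.0)
  = 6.166 × 0.3498 = 2.157 mg/L
(2.157 mg/L = 2.157 mcg/mL)

2.16 mcg/mL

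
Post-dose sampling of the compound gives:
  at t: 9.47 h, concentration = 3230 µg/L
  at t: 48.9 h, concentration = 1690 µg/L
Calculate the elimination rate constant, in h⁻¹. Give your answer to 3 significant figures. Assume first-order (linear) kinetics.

0.0164 h⁻¹

k = ln(C₁/C₂) / (t₂ − t₁) = ln(3230/1690) / (48.9 − 9.47)
  = 0.6478 / 39.43 = 0.01643 h⁻¹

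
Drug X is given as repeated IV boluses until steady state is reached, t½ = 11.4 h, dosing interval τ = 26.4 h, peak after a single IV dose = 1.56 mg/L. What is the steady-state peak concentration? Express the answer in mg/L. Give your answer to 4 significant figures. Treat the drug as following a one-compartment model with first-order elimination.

k = ln2 / t½ = 0.693147 / 11.4 = 0.06080 h⁻¹
e^(−kτ) = e^(−0.06080 × 26.4) = 0.2009
Accumulation ratio R = 1 / (1 − e^(−kτ)) = 1 / (1 − 0.2009) = 1.251
Steady-state peak = C₀ × R = 1.56 × 1.251 = 1.952 mg/L

1.952 mg/L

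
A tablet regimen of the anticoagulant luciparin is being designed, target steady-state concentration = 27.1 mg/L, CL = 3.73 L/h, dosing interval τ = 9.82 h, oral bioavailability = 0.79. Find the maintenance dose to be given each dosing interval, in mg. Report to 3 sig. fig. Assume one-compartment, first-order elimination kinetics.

At steady state, F × (Dose/τ) = Css × CL.
Dose = Css × CL × τ / F = 27.1 × 3.730 × 9.82 / 0.79 = 1257 mg

1260 mg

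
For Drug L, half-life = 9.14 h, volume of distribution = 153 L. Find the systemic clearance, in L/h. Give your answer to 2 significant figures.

12 L/h

k = ln2 / t½ = 0.693147 / 9.14 = 0.07584 h⁻¹
CL = k × Vd = 0.07584 × 153 = 11.60 L/h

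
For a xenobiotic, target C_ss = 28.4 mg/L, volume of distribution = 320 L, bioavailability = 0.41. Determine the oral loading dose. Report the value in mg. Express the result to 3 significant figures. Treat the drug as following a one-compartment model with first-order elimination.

LD = Css × Vd / F = 28.4 × 320 / 0.41 = 22170 mg

22200 mg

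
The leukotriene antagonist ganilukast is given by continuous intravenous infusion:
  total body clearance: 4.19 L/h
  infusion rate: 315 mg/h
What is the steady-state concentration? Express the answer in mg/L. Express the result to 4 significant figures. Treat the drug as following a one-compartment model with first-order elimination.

At steady state Css = R₀ / CL = 315 / 4.190 = 75.18 mg/L

75.18 mg/L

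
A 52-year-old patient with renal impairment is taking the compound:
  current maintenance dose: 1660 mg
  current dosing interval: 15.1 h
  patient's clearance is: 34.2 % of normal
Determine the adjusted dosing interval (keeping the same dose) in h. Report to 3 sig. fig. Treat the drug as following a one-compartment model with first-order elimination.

44.2 h

To keep the same average steady-state level, dosing rate must scale with clearance.
CL ratio = 34.2 / 100 = 0.3420
New interval (same dose) = 15.1 / 0.3420 = 44.15 h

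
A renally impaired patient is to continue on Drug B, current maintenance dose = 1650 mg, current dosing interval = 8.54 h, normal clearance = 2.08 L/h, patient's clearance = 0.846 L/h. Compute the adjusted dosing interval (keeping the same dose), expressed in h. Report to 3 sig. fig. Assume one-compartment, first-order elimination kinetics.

21.0 h

To keep the same average steady-state level, dosing rate must scale with clearance.
CL ratio = 0.846 / 2.08 = 0.4067
New interval (same dose) = 8.54 / 0.4067 = 21.00 h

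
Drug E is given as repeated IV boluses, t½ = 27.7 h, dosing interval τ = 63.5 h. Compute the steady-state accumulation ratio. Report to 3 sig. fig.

1.26

k = ln2 / t½ = 0.693147 / 27.7 = 0.02502 h⁻¹
e^(−kτ) = e^(−0.02502 × 63.5) = 0.2042
Accumulation ratio R = 1 / (1 − e^(−kτ)) = 1 / (1 − 0.2042) = 1.257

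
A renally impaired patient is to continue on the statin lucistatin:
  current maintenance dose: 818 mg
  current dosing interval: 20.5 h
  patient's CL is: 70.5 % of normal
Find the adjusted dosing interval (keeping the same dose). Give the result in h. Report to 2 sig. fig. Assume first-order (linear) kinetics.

To keep the same average steady-state level, dosing rate must scale with clearance.
CL ratio = 70.5 / 100 = 0.7050
New interval (same dose) = 20.5 / 0.7050 = 29.08 h

29 h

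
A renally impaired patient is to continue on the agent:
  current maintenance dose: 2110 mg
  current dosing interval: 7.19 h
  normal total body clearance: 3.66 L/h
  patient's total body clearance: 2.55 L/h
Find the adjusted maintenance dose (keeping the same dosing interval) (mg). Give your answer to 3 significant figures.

1470 mg

To keep the same average steady-state level, dosing rate must scale with clearance.
CL ratio = 2.55 / 3.66 = 0.6967
New dose (same interval) = 2110 × 0.6967 = 1470 mg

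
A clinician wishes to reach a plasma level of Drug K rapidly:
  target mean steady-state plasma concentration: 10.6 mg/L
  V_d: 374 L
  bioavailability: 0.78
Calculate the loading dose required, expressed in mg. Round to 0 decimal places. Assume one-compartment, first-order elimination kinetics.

5083 mg

LD = Css × Vd / F = 10.6 × 374 / 0.78 = 5083 mg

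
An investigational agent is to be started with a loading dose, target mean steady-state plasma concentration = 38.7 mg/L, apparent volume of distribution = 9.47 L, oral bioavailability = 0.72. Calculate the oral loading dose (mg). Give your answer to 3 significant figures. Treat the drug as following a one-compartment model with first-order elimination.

509 mg

LD = Css × Vd / F = 38.7 × 9.47 / 0.72 = 509.0 mg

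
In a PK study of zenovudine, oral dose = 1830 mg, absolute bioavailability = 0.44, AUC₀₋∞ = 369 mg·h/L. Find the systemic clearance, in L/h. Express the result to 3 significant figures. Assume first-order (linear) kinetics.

CL = F·Dose / AUC = 0.44 × 1830 / 369 = 2.182 L/h

2.18 L/h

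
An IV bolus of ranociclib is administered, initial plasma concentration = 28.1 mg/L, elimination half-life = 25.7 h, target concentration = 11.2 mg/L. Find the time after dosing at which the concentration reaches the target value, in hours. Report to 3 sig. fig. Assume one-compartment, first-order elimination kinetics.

34.1 h

k = ln2 / t½ = 0.693147 / 25.7 = 0.02697 h⁻¹
t = ln(C₀ / C) / k = ln(28.10 / 11.2) / 0.02697
  = ln(2.509) / 0.02697 = 0.9199 / 0.02697 = 34.11 h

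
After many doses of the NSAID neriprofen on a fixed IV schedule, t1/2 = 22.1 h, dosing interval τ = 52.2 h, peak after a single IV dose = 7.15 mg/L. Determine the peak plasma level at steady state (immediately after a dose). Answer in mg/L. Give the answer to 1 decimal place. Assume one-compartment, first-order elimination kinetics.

8.9 mg/L

k = ln2 / t½ = 0.693147 / 22.1 = 0.03136 h⁻¹
e^(−kτ) = e^(−0.03136 × 52.2) = 0.1946
Accumulation ratio R = 1 / (1 − e^(−kτ)) = 1 / (1 − 0.1946) = 1.242
Steady-state peak = C₀ × R = 7.15 × 1.242 = 8.880 mg/L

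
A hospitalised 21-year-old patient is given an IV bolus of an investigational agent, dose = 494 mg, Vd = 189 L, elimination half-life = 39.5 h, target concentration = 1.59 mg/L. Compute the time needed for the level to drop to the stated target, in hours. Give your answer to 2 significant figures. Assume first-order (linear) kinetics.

C₀ = Dose / Vd = 494.0 / 189 = 2.614 mg/L
k = ln2 / t½ = 0.693147 / 39.5 = 0.01755 h⁻¹
t = ln(C₀ / C) / k = ln(2.614 / 1.59) / 0.01755
  = ln(1.644) / 0.01755 = 0.4971 / 0.01755 = 28.32 h

28 h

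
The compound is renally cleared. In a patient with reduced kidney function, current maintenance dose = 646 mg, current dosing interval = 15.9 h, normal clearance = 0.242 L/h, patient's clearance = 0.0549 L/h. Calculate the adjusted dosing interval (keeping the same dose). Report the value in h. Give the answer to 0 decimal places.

To keep the same average steady-state level, dosing rate must scale with clearance.
CL ratio = 0.0549 / 0.242 = 0.2269
New interval (same dose) = 15.9 / 0.2269 = 70.07 h

70 h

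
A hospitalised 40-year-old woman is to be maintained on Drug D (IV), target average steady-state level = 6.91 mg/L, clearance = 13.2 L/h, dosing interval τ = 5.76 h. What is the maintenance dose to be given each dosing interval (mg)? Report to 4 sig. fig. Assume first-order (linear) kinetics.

525.4 mg

At steady state, Dose/τ = Css × CL.
Dose = Css × CL × τ = 6.91 × 13.20 × 5.76 = 525.4 mg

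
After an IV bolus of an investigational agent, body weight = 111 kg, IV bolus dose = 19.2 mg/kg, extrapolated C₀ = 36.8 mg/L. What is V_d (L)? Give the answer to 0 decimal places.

Dose = 19.2 × 111 = 2131 mg
Vd = Dose / C₀ = 2131 / 36.8 = 57.91 L

58 L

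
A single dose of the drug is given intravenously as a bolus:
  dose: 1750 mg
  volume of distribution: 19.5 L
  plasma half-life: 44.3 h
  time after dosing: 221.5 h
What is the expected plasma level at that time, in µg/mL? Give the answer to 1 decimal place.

2.8 µg/mL

C₀ = Dose / Vd = 1750 / 19.5 = 89.74 mg/L
k = ln2 / t½ = 0.693147 / 44.3 = 0.01565 h⁻¹
t / t½ = 221.5 / 44.3 = 5 half-lives
C = C₀ × (1/2)^5 = 89.74 × 0.03125 = 2.804 mg/L
(2.804 mg/L = 2.804 µg/mL)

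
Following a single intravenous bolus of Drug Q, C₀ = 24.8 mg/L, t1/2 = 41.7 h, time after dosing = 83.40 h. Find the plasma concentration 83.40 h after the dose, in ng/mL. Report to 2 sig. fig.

k = ln2 / t½ = 0.693147 / 41.7 = 0.01662 h⁻¹
t / t½ = 83.40 / 41.7 = 2 half-lives
C = C₀ × (1/2)^2 = 24.80 × 0.2500 = 6.200 mg/L
Convert: 6.200 mg/L × 1000 = 6200 ng/mL

6200 ng/mL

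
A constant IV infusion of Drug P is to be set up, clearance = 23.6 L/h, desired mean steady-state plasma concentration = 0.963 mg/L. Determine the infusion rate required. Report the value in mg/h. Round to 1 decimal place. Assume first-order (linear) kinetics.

22.7 mg/h

At steady state, infusion rate R₀ = Css × CL = 0.963 × 23.60 = 22.73 mg/h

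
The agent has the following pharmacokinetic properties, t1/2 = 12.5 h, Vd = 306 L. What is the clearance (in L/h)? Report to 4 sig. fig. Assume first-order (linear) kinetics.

16.97 L/h

k = ln2 / t½ = 0.693147 / 12.5 = 0.05545 h⁻¹
CL = k × Vd = 0.05545 × 306 = 16.97 L/h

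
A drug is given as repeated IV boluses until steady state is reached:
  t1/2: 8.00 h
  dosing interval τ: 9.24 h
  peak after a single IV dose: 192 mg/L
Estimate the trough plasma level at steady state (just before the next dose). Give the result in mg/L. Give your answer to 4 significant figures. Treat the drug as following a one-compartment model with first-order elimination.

k = ln2 / t½ = 0.693147 / 8.00 = 0.08664 h⁻¹
e^(−kτ) = e^(−0.08664 × 9.24) = 0.4491
Accumulation ratio R = 1 / (1 − e^(−kτ)) = 1 / (1 − 0.4491) = 1.815
Steady-state trough = C₀ × R × e^(−kτ) = 192 × 1.815 × 0.4491 = 156.5 mg/L

156.5 mg/L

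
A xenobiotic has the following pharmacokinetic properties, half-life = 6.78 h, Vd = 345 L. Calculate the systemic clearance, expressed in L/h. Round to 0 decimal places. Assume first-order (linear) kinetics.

k = ln2 / t½ = 0.693147 / 6.78 = 0.1022 h⁻¹
CL = k × Vd = 0.1022 × 345 = 35.26 L/h

35 L/h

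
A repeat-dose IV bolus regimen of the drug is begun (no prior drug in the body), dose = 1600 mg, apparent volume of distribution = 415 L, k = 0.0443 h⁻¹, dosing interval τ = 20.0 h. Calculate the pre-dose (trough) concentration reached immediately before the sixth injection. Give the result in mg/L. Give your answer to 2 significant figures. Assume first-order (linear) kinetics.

2.7 mg/L

C₀ per dose = Dose / Vd = 1600 / 415 = 3.855 mg/L
Fraction remaining after one interval: r = e^(−kτ) = e^(−0.04430 × 20.0) = 0.4123
Before dose 6, 5 doses have been given (aged 1τ, 2τ, 3τ, 4τ, 5τ).
C_trough = C₀ × (r + r² + … + r^5) = C₀ × r(1−r^5)/(1−r)
        = 3.855 × 0.4123 × (1 − 0.01191) / (1 − 0.4123) = 2.672 mg/L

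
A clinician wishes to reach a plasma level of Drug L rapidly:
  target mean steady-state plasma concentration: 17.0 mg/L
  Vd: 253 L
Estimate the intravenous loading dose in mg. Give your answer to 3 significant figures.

LD = Css × Vd = 17.0 × 253 = 4301 mg

4300 mg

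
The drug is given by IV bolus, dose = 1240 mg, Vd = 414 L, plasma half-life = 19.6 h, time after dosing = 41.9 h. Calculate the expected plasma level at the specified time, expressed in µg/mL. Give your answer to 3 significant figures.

0.681 µg/mL

C₀ = Dose / Vd = 1240 / 414 = 2.995 mg/L
k = ln2 / t½ = 0.693147 / 19.6 = 0.03536 h⁻¹
C = C₀ · e^(−k·t) = 2.995 × e^(−0.03536 × 41.9)
  = 2.995 × 0.2273 = 0.6808 mg/L
(0.6808 mg/L = 0.6808 µg/mL)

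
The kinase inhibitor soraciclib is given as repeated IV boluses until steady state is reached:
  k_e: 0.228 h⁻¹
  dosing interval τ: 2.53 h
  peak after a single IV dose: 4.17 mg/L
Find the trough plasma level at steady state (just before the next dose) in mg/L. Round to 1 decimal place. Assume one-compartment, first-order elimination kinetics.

e^(−kτ) = e^(−0.2280 × 2.53) = 0.5617
Accumulation ratio R = 1 / (1 − e^(−kτ)) = 1 / (1 − 0.5617) = 2.282
Steady-state trough = C₀ × R × e^(−kτ) = 4.17 × 2.282 × 0.5617 = 5.345 mg/L

5.3 mg/L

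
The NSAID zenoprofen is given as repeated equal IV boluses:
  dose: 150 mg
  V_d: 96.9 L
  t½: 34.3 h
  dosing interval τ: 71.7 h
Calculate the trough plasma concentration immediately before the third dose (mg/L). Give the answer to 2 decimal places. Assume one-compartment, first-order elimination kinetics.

0.45 mg/L

C₀ per dose = Dose / Vd = 150 / 96.9 = 1.548 mg/L
k = ln2 / t½ = 0.693147 / 34.3 = 0.02021 h⁻¹
Fraction remaining after one interval: r = e^(−kτ) = e^(−0.02021 × 71.7) = 0.2348
Before dose 3, 2 doses have been given (aged 1τ, 2τ).
C_trough = C₀ × (r + r²) = 1.548 × (0.2348 + 0.05513) = 0.4488 mg/L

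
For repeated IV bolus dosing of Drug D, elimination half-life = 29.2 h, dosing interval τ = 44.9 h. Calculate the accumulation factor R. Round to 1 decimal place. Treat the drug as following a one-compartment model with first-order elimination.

1.5

k = ln2 / t½ = 0.693147 / 29.2 = 0.02374 h⁻¹
e^(−kτ) = e^(−0.02374 × 44.9) = 0.3444
Accumulation ratio R = 1 / (1 − e^(−kτ)) = 1 / (1 − 0.3444) = 1.525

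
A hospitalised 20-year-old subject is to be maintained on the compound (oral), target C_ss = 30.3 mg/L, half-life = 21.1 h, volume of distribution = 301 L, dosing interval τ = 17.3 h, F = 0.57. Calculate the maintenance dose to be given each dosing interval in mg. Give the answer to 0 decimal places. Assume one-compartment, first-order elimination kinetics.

9093 mg

k = ln2 / t½ = 0.693147 / 21.1 = 0.03285 h⁻¹
CL = k × Vd = 0.03285 × 301 = 9.888 L/h
At steady state, F × (Dose/τ) = Css × CL.
Dose = Css × CL × τ / F = 30.3 × 9.888 × 17.3 / 0.57 = 9093 mg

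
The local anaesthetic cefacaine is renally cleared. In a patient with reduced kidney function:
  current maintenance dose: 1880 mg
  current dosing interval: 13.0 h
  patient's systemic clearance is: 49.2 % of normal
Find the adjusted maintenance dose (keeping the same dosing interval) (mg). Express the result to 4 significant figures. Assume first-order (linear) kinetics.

925.0 mg

To keep the same average steady-state level, dosing rate must scale with clearance.
CL ratio = 49.2 / 100 = 0.4920
New dose (same interval) = 1880 × 0.4920 = 925.0 mg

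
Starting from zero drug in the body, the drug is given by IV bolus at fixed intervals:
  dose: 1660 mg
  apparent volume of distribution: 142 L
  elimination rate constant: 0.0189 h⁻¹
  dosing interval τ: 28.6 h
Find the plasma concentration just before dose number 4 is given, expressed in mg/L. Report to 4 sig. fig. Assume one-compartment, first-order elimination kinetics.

C₀ per dose = Dose / Vd = 1660 / 142 = 11.69 mg/L
Fraction remaining after one interval: r = e^(−kτ) = e^(−0.01890 × 28.6) = 0.5824
Before dose 4, 3 doses have been given (aged 1τ, 2τ, 3τ).
C_trough = C₀ × (r + r² + … + r^3) = C₀ × r(1−r^3)/(1−r)
        = 11.69 × 0.5824 × (1 − 0.1975) / (1 − 0.5824) = 13.08 mg/L

13.08 mg/L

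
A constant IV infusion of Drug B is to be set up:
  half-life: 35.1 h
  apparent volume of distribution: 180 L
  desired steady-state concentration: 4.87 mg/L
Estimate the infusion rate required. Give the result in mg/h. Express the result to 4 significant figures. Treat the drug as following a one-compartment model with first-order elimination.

k = ln2 / t½ = 0.693147 / 35.1 = 0.01975 h⁻¹
CL = k × Vd = 0.01975 × 180 = 3.555 L/h
At steady state, infusion rate R₀ = Css × CL = 4.87 × 3.555 = 17.31 mg/h

17.31 mg/h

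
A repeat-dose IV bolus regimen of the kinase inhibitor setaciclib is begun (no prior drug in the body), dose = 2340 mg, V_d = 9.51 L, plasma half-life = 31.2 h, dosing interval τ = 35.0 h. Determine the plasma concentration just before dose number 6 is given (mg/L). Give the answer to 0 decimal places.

205 mg/L

C₀ per dose = Dose / Vd = 2340 / 9.51 = 246.1 mg/L
k = ln2 / t½ = 0.693147 / 31.2 = 0.02222 h⁻¹
Fraction remaining after one interval: r = e^(−kτ) = e^(−0.02222 × 35.0) = 0.4595
Before dose 6, 5 doses have been given (aged 1τ, 2τ, 3τ, 4τ, 5τ).
C_trough = C₀ × (r + r² + … + r^5) = C₀ × r(1−r^5)/(1−r)
        = 246.1 × 0.4595 × (1 − 0.02048) / (1 − 0.4595) = 204.9 mg/L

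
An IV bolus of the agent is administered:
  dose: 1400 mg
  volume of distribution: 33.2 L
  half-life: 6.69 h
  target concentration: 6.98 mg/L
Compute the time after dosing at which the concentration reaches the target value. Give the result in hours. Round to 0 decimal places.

17 h

C₀ = Dose / Vd = 1400 / 33.2 = 42.17 mg/L
k = ln2 / t½ = 0.693147 / 6.69 = 0.1036 h⁻¹
t = ln(C₀ / C) / k = ln(42.17 / 6.98) / 0.1036
  = ln(6.042) / 0.1036 = 1.799 / 0.1036 = 17.36 h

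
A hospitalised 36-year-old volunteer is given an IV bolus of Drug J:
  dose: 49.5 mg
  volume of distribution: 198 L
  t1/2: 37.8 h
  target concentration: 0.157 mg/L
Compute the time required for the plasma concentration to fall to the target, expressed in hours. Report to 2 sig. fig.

C₀ = Dose / Vd = 49.50 / 198 = 0.2500 mg/L
k = ln2 / t½ = 0.693147 / 37.8 = 0.01834 h⁻¹
t = ln(C₀ / C) / k = ln(0.2500 / 0.157) / 0.01834
  = ln(1.592) / 0.01834 = 0.4650 / 0.01834 = 25.35 h

25 h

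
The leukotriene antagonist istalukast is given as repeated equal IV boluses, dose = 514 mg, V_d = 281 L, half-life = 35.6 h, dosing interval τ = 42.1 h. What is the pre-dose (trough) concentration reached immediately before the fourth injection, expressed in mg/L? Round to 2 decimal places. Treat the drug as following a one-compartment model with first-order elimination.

C₀ per dose = Dose / Vd = 514 / 281 = 1.829 mg/L
k = ln2 / t½ = 0.693147 / 35.6 = 0.01947 h⁻¹
Fraction remaining after one interval: r = e^(−kτ) = e^(−0.01947 × 42.1) = 0.4406
Before dose 4, 3 doses have been given (aged 1τ, 2τ, 3τ).
C_trough = C₀ × (r + r² + … + r^3) = C₀ × r(1−r^3)/(1−r)
        = 1.829 × 0.4406 × (1 − 0.08553) / (1 − 0.4406) = 1.317 mg/L

1.32 mg/L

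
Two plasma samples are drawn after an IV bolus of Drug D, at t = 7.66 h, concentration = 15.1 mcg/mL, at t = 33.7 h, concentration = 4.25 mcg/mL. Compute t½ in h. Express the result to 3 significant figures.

k = ln(C₁/C₂) / (t₂ − t₁) = ln(15.1/4.25) / (33.7 − 7.66)
  = 1.268 / 26.04 = 0.04869 h⁻¹
t½ = ln2 / k = 0.693147 / 0.04869 = 14.24 h

14.2 h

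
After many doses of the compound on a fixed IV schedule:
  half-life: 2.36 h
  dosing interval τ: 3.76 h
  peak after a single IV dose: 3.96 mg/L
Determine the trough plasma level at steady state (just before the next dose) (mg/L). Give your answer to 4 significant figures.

1.963 mg/L

k = ln2 / t½ = 0.693147 / 2.36 = 0.2937 h⁻¹
e^(−kτ) = e^(−0.2937 × 3.76) = 0.3314
Accumulation ratio R = 1 / (1 − e^(−kτ)) = 1 / (1 − 0.3314) = 1.496
Steady-state trough = C₀ × R × e^(−kτ) = 3.96 × 1.496 × 0.3314 = 1.963 mg/L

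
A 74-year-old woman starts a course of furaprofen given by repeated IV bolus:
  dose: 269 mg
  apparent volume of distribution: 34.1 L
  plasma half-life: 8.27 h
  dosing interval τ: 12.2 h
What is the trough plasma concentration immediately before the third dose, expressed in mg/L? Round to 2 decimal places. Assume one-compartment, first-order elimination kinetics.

C₀ per dose = Dose / Vd = 269 / 34.1 = 7.889 mg/L
k = ln2 / t½ = 0.693147 / 8.27 = 0.08381 h⁻¹
Fraction remaining after one interval: r = e^(−kτ) = e^(−0.08381 × 12.2) = 0.3597
Before dose 3, 2 doses have been given (aged 1τ, 2τ).
C_trough = C₀ × (r + r²) = 7.889 × (0.3597 + 0.1294) = 3.859 mg/L

3.86 mg/L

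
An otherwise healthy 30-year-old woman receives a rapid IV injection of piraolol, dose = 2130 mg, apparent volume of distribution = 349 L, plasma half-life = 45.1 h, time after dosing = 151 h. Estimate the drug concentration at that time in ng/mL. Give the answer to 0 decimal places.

599 ng/mL

C₀ = Dose / Vd = 2130 / 349 = 6.103 mg/L
k = ln2 / t½ = 0.693147 / 45.1 = 0.01537 h⁻¹
C = C₀ · e^(−k·t) = 6.103 × e^(−0.01537 × 151)
  = 6.103 × 0.09819 = 0.5993 mg/L
Convert: 0.5993 mg/L × 1000 = 599.3 ng/mL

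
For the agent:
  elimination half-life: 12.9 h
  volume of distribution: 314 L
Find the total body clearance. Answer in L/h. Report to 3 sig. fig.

k = ln2 / t½ = 0.693147 / 12.9 = 0.05373 h⁻¹
CL = k × Vd = 0.05373 × 314 = 16.87 L/h

16.9 L/h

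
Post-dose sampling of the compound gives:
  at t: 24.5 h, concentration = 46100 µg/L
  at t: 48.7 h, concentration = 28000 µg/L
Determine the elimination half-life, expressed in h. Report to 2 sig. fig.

34 h

k = ln(C₁/C₂) / (t₂ − t₁) = ln(46100/28000) / (48.7 − 24.5)
  = 0.4986 / 24.20 = 0.02060 h⁻¹
t½ = ln2 / k = 0.693147 / 0.02060 = 33.65 h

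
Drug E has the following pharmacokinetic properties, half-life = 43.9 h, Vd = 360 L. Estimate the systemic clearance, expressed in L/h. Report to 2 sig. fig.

k = ln2 / t½ = 0.693147 / 43.9 = 0.01579 h⁻¹
CL = k × Vd = 0.01579 × 360 = 5.684 L/h

5.7 L/h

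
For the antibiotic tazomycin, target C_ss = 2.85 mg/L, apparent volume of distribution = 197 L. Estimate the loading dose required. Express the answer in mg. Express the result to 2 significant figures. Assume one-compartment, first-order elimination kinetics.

LD = Css × Vd = 2.85 × 197 = 561.5 mg

560 mg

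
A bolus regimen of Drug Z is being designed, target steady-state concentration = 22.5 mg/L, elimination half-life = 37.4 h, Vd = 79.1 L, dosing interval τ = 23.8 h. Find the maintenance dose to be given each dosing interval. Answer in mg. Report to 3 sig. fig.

785 mg

k = ln2 / t½ = 0.693147 / 37.4 = 0.01853 h⁻¹
CL = k × Vd = 0.01853 × 79.1 = 1.466 L/h
At steady state, Dose/τ = Css × CL.
Dose = Css × CL × τ = 22.5 × 1.466 × 23.8 = 785.0 mg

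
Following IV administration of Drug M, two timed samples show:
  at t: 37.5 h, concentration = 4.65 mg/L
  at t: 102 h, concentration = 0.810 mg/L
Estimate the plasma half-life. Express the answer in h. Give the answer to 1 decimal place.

k = ln(C₁/C₂) / (t₂ − t₁) = ln(4.65/0.810) / (102 − 37.5)
  = 1.748 / 64.50 = 0.02710 h⁻¹
t½ = ln2 / k = 0.693147 / 0.02710 = 25.58 h

25.6 h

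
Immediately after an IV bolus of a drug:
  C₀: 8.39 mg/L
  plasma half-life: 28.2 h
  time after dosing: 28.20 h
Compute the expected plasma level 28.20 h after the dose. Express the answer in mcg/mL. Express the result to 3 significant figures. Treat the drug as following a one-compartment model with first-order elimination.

k = ln2 / t½ = 0.693147 / 28.2 = 0.02458 h⁻¹
t / t½ = 28.20 / 28.2 = 1 half-lives
C = C₀ × (1/2)^1 = 8.390 × 0.5000 = 4.195 mg/L
(4.195 mg/L = 4.195 mcg/mL)

4.20 mcg/mL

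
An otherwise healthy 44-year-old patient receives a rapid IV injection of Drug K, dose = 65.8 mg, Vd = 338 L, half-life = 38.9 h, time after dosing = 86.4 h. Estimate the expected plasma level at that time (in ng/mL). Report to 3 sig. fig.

C₀ = Dose / Vd = 65.80 / 338 = 0.1947 mg/L
k = ln2 / t½ = 0.693147 / 38.9 = 0.01782 h⁻¹
C = C₀ · e^(−k·t) = 0.1947 × e^(−0.01782 × 86.4)
  = 0.1947 × 0.2145 = 0.04176 mg/L
Convert: 0.04176 mg/L × 1000 = 41.76 ng/mL

41.8 ng/mL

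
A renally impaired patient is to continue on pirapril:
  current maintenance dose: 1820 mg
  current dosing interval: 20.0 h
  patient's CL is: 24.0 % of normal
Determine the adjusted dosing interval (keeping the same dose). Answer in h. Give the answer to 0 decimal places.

To keep the same average steady-state level, dosing rate must scale with clearance.
CL ratio = 24.0 / 100 = 0.2400
New interval (same dose) = 20.0 / 0.2400 = 83.33 h

83 h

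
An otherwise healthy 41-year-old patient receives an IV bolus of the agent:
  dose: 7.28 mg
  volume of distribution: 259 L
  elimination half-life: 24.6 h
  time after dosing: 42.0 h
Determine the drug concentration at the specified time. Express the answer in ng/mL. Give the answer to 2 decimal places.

8.61 ng/mL

C₀ = Dose / Vd = 7.280 / 259 = 0.02811 mg/L
k = ln2 / t½ = 0.693147 / 24.6 = 0.02818 h⁻¹
C = C₀ · e^(−k·t) = 0.02811 × e^(−0.02818 × 42.0)
  = 0.02811 × 0.3062 = 0.008607 mg/L
Convert: 0.008607 mg/L × 1000 = 8.607 ng/mL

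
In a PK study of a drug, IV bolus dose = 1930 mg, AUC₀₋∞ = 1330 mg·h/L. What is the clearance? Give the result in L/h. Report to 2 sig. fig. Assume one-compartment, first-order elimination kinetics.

1.5 L/h

CL = Dose / AUC = 1930 / 1330 = 1.451 L/h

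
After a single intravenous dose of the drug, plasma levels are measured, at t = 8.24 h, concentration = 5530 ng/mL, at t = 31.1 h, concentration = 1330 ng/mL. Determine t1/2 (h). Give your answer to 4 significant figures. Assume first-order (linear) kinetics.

k = ln(C₁/C₂) / (t₂ − t₁) = ln(5530/1330) / (31.1 − 8.24)
  = 1.425 / 22.86 = 0.06234 h⁻¹
t½ = ln2 / k = 0.693147 / 0.06234 = 11.12 h

11.12 h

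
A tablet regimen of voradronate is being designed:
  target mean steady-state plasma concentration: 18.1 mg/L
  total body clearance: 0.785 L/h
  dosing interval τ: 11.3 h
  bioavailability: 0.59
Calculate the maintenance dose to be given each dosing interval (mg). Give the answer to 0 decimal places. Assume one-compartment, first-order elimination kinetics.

272 mg

At steady state, F × (Dose/τ) = Css × CL.
Dose = Css × CL × τ / F = 18.1 × 0.7850 × 11.3 / 0.59 = 272.1 mg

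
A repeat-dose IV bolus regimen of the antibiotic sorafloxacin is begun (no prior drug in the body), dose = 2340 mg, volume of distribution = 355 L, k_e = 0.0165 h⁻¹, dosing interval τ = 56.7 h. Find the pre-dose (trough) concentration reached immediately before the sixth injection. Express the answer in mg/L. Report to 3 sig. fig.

C₀ per dose = Dose / Vd = 2340 / 355 = 6.592 mg/L
Fraction remaining after one interval: r = e^(−kτ) = e^(−0.01650 × 56.7) = 0.3924
Before dose 6, 5 doses have been given (aged 1τ, 2τ, 3τ, 4τ, 5τ).
C_trough = C₀ × (r + r² + … + r^5) = C₀ × r(1−r^5)/(1−r)
        = 6.592 × 0.3924 × (1 − 0.009303) / (1 − 0.3924) = 4.218 mg/L

4.22 mg/L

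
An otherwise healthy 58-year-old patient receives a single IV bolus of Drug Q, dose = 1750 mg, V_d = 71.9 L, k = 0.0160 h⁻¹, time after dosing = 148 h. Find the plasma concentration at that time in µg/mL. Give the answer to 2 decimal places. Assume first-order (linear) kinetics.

C₀ = Dose / Vd = 1750 / 71.9 = 24.34 mg/L
C = C₀ · e^(−k·t) = 24.34 × e^(−0.01600 × 148)
  = 24.34 × 0.09367 = 2.280 mg/L
(2.280 mg/L = 2.280 µg/mL)

2.28 µg/mL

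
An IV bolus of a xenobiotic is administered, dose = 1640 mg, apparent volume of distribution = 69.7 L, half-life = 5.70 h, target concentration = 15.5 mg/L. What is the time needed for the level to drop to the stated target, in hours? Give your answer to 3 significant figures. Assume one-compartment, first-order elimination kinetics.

C₀ = Dose / Vd = 1640 / 69.7 = 23.53 mg/L
k = ln2 / t½ = 0.693147 / 5.70 = 0.1216 h⁻¹
t = ln(C₀ / C) / k = ln(23.53 / 15.5) / 0.1216
  = ln(1.518) / 0.1216 = 0.4174 / 0.1216 = 3.433 h

3.43 h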